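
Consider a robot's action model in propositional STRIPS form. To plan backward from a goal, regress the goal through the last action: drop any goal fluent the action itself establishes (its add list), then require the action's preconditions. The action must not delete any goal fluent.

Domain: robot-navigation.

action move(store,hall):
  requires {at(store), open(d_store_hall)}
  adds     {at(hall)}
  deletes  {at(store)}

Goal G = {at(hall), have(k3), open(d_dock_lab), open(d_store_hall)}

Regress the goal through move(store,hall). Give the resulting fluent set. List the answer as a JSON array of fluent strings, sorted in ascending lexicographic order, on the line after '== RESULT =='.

Regress:
  G ∩ del = {}  (empty — regression defined)
  G \ add = {at(hall), have(k3), open(d_dock_lab), open(d_store_hall)} \ {at(hall)} = {have(k3), open(d_dock_lab), open(d_store_hall)}
  ∪ pre   = {have(k3), open(d_dock_lab), open(d_store_hall)} ∪ {at(store), open(d_store_hall)}
          = {at(store), have(k3), open(d_dock_lab), open(d_store_hall)}

== RESULT ==
["at(store)", "have(k3)", "open(d_dock_lab)", "open(d_store_hall)"]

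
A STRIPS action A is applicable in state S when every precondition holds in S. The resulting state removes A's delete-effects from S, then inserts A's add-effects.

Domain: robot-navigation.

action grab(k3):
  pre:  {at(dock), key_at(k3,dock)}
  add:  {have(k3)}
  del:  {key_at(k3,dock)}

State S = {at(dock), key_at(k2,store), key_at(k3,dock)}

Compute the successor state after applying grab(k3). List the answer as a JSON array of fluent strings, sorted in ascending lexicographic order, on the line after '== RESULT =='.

Compute (S \ del) ∪ add:
  pre ⊆ S: {at(dock), key_at(k3,dock)} ⊆ S  — applicable
  S \ del = {at(dock), key_at(k2,store)}
  ∪ add   = {at(dock), have(k3), key_at(k2,store)}

== RESULT ==
["at(dock)", "have(k3)", "key_at(k2,store)"]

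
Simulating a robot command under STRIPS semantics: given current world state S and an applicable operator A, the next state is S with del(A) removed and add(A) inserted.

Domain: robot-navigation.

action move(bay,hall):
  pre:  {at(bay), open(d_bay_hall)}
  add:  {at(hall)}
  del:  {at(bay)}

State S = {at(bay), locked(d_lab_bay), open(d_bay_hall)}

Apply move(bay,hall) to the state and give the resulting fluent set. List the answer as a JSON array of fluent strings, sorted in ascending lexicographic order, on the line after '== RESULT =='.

Progress:
  pre ⊆ S: {at(bay), open(d_bay_hall)} ⊆ S  — applicable
  S \ del = {locked(d_lab_bay), open(d_bay_hall)}
  ∪ add   = {at(hall), locked(d_lab_bay), open(d_bay_hall)}

== RESULT ==
["at(hall)", "locked(d_lab_bay)", "open(d_bay_hall)"]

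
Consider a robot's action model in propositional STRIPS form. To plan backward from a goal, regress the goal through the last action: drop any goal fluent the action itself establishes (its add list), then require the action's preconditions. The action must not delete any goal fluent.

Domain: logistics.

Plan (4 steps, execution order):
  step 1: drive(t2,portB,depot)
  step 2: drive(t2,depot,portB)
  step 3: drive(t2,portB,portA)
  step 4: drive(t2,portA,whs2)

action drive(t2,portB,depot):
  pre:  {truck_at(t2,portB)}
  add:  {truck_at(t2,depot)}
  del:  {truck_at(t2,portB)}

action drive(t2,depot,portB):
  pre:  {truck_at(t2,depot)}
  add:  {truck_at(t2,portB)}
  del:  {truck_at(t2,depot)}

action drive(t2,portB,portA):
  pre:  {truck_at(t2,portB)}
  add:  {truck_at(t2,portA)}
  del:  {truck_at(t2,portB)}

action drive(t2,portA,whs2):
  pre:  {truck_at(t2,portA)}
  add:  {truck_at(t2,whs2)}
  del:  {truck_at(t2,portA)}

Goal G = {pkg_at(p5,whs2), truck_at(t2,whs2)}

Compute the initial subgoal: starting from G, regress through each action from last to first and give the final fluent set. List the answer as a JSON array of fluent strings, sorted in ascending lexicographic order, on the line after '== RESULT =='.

Work backward from the goal:
  through step 4 (drive(t2,portA,whs2)): drop {truck_at(t2,whs2)}, keep {pkg_at(p5,whs2)}, require {truck_at(t2,portA)}
    → {pkg_at(p5,whs2), truck_at(t2,portA)}
  through step 3 (drive(t2,portB,portA)): drop {truck_at(t2,portA)}, keep {pkg_at(p5,whs2)}, require {truck_at(t2,portB)}
    → {pkg_at(p5,whs2), truck_at(t2,portB)}
  through step 2 (drive(t2,depot,portB)): drop {truck_at(t2,portB)}, keep {pkg_at(p5,whs2)}, require {truck_at(t2,depot)}
    → {pkg_at(p5,whs2), truck_at(t2,depot)}
  through step 1 (drive(t2,portB,depot)): drop {truck_at(t2,depot)}, keep {pkg_at(p5,whs2)}, require {truck_at(t2,portB)}
    → {pkg_at(p5,whs2), truck_at(t2,portB)}

== RESULT ==
["pkg_at(p5,whs2)", "truck_at(t2,portB)"]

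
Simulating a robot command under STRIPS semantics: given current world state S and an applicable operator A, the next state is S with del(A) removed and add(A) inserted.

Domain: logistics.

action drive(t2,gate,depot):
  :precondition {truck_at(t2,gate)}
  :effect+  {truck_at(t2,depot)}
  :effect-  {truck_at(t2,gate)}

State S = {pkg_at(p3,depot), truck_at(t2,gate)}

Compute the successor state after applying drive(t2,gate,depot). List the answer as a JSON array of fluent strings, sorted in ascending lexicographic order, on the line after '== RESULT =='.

Compute (S \ del) ∪ add:
  pre ⊆ S: {truck_at(t2,gate)} ⊆ S  — applicable
  S \ del = {pkg_at(p3,depot)}
  ∪ add   = {pkg_at(p3,depot), truck_at(t2,depot)}

== RESULT ==
["pkg_at(p3,depot)", "truck_at(t2,depot)"]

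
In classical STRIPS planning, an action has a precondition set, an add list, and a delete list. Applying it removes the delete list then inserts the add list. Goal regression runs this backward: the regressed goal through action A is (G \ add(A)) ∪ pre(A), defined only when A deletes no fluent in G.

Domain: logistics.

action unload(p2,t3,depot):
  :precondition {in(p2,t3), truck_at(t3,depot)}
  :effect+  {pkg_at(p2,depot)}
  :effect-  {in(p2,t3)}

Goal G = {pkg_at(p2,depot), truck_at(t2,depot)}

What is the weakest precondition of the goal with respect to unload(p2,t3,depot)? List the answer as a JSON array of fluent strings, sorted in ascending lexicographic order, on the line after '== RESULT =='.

Regress:
  G ∩ del = {}  (empty — regression defined)
  G \ add = {pkg_at(p2,depot), truck_at(t2,depot)} \ {pkg_at(p2,depot)} = {truck_at(t2,depot)}
  ∪ pre   = {truck_at(t2,depot)} ∪ {in(p2,t3), truck_at(t3,depot)}
          = {in(p2,t3), truck_at(t2,depot), truck_at(t3,depot)}

== RESULT ==
["in(p2,t3)", "truck_at(t2,depot)", "truck_at(t3,depot)"]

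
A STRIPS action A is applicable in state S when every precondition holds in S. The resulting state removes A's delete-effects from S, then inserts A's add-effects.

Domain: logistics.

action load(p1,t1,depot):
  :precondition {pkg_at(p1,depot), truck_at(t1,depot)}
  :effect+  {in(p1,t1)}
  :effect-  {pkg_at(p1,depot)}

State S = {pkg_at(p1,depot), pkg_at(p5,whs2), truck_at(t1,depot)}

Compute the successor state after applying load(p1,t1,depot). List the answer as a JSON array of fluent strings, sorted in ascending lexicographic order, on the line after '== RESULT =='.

Compute (S \ del) ∪ add:
  pre ⊆ S: {pkg_at(p1,depot), truck_at(t1,depot)} ⊆ S  — applicable
  S \ del = {pkg_at(p5,whs2), truck_at(t1,depot)}
  ∪ add   = {in(p1,t1), pkg_at(p5,whs2), truck_at(t1,depot)}

== RESULT ==
["in(p1,t1)", "pkg_at(p5,whs2)", "truck_at(t1,depot)"]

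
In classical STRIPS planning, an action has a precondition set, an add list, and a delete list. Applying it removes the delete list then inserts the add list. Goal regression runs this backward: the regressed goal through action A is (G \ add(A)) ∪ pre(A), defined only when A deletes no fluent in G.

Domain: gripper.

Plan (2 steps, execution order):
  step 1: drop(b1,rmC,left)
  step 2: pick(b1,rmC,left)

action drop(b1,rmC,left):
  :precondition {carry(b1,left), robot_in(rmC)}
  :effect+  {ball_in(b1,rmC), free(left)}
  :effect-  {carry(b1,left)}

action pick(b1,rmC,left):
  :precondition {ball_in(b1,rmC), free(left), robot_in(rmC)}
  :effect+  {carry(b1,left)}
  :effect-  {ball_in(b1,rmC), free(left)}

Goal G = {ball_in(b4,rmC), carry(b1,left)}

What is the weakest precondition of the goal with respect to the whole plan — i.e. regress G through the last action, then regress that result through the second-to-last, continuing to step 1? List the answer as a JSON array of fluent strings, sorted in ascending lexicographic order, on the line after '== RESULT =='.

Regress step by step:
  through step 2 (pick(b1,rmC,left)): drop {carry(b1,left)}, keep {ball_in(b4,rmC)}, require {ball_in(b1,rmC), free(left), robot_in(rmC)}
    → {ball_in(b1,rmC), ball_in(b4,rmC), free(left), robot_in(rmC)}
  through step 1 (drop(b1,rmC,left)): drop {ball_in(b1,rmC), free(left)}, keep {ball_in(b4,rmC), robot_in(rmC)}, require {carry(b1,left), robot_in(rmC)}
    → {ball_in(b4,rmC), carry(b1,left), robot_in(rmC)}

== RESULT ==
["ball_in(b4,rmC)", "carry(b1,left)", "robot_in(rmC)"]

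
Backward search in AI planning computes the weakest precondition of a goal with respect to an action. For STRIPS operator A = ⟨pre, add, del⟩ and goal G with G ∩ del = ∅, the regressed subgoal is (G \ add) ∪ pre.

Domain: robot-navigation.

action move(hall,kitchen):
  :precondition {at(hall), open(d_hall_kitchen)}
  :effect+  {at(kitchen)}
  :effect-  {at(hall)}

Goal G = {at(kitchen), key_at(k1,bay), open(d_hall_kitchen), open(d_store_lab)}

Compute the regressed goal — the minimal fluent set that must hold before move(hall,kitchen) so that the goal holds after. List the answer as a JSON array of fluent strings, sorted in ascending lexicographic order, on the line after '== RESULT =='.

Compute (G \ add) ∪ pre:
  G ∩ del = {}  (empty — regression defined)
  G \ add = {at(kitchen), key_at(k1,bay), open(d_hall_kitchen), open(d_store_lab)} \ {at(kitchen)} = {key_at(k1,bay), open(d_hall_kitchen), open(d_store_lab)}
  ∪ pre   = {key_at(k1,bay), open(d_hall_kitchen), open(d_store_lab)} ∪ {at(hall), open(d_hall_kitchen)}
          = {at(hall), key_at(k1,bay), open(d_hall_kitchen), open(d_store_lab)}

== RESULT ==
["at(hall)", "key_at(k1,bay)", "open(d_hall_kitchen)", "open(d_store_lab)"]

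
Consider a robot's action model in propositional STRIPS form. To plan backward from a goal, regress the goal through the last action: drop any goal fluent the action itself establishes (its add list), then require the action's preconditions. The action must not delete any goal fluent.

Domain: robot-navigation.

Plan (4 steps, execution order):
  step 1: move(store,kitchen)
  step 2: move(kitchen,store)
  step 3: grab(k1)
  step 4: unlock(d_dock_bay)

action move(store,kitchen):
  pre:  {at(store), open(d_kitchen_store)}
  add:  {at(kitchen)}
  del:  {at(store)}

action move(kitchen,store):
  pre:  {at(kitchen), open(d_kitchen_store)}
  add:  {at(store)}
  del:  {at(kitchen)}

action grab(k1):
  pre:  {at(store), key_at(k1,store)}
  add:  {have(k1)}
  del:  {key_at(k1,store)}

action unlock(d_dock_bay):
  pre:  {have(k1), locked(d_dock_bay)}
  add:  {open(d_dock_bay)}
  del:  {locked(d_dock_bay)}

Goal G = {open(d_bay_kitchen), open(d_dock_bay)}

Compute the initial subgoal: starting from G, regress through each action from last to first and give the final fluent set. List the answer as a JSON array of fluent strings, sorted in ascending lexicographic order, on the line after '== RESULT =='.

Work backward from the goal:
  through step 4 (unlock(d_dock_bay)): drop {open(d_dock_bay)}, keep {open(d_bay_kitchen)}, require {have(k1), locked(d_dock_bay)}
    → {have(k1), locked(d_dock_bay), open(d_bay_kitchen)}
  through step 3 (grab(k1)): drop {have(k1)}, keep {locked(d_dock_bay), open(d_bay_kitchen)}, require {at(store), key_at(k1,store)}
    → {at(store), key_at(k1,store), locked(d_dock_bay), open(d_bay_kitchen)}
  through step 2 (move(kitchen,store)): drop {at(store)}, keep {key_at(k1,store), locked(d_dock_bay), open(d_bay_kitchen)}, require {at(kitchen), open(d_kitchen_store)}
    → {at(kitchen), key_at(k1,store), locked(d_dock_bay), open(d_bay_kitchen), open(d_kitchen_store)}
  through step 1 (move(store,kitchen)): drop {at(kitchen)}, keep {key_at(k1,store), locked(d_dock_bay), open(d_bay_kitchen), open(d_kitchen_store)}, require {at(store), open(d_kitchen_store)}
    → {at(store), key_at(k1,store), locked(d_dock_bay), open(d_bay_kitchen), open(d_kitchen_store)}

== RESULT ==
["at(store)", "key_at(k1,store)", "locked(d_dock_bay)", "open(d_bay_kitchen)", "open(d_kitchen_store)"]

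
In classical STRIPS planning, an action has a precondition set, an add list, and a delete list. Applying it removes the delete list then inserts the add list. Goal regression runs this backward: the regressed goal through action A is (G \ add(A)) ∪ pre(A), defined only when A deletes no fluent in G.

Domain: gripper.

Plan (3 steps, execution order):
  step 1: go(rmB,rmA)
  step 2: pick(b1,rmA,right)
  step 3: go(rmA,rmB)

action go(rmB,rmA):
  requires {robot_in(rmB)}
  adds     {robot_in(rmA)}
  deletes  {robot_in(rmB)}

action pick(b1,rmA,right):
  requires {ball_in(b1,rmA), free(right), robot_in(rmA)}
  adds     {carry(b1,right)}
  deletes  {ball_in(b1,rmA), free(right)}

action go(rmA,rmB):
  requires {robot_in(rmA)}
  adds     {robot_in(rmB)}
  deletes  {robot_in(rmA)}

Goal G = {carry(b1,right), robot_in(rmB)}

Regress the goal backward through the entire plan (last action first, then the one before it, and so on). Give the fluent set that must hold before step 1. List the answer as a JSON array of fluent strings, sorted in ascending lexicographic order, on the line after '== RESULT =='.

Regress step by step:
  through step 3 (go(rmA,rmB)): drop {robot_in(rmB)}, keep {carry(b1,right)}, require {robot_in(rmA)}
    → {carry(b1,right), robot_in(rmA)}
  through step 2 (pick(b1,rmA,right)): drop {carry(b1,right)}, keep {robot_in(rmA)}, require {ball_in(b1,rmA), free(right), robot_in(rmA)}
    → {ball_in(b1,rmA), free(right), robot_in(rmA)}
  through step 1 (go(rmB,rmA)): drop {robot_in(rmA)}, keep {ball_in(b1,rmA), free(right)}, require {robot_in(rmB)}
    → {ball_in(b1,rmA), free(right), robot_in(rmB)}

== RESULT ==
["ball_in(b1,rmA)", "free(right)", "robot_in(rmB)"]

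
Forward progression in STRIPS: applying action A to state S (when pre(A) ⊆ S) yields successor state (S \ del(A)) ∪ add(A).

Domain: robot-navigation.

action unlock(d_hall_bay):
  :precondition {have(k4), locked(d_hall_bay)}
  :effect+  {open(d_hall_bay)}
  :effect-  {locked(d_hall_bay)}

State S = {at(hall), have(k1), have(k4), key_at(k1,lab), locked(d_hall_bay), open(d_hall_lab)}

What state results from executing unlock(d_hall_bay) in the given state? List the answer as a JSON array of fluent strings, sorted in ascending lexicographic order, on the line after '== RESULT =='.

Compute (S \ del) ∪ add:
  pre ⊆ S: {have(k4), locked(d_hall_bay)} ⊆ S  — applicable
  S \ del = {at(hall), have(k1), have(k4), key_at(k1,lab), open(d_hall_lab)}
  ∪ add   = {at(hall), have(k1), have(k4), key_at(k1,lab), open(d_hall_bay), open(d_hall_lab)}

== RESULT ==
["at(hall)", "have(k1)", "have(k4)", "key_at(k1,lab)", "open(d_hall_bay)", "open(d_hall_lab)"]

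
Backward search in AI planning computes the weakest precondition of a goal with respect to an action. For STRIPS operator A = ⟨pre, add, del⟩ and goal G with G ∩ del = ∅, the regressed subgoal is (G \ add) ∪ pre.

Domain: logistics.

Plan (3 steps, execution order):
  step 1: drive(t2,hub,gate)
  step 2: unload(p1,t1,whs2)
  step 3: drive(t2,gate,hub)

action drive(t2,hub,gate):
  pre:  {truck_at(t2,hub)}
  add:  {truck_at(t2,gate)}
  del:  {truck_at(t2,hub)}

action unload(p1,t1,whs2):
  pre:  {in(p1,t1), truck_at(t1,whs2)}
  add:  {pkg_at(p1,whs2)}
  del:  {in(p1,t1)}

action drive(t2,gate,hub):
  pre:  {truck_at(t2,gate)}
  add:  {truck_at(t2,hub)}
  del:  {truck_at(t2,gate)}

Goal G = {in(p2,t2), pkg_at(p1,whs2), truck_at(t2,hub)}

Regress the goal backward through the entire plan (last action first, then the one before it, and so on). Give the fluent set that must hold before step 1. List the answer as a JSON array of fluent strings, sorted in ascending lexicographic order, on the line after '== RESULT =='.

Regress step by step:
  through step 3 (drive(t2,gate,hub)): drop {truck_at(t2,hub)}, keep {in(p2,t2), pkg_at(p1,whs2)}, require {truck_at(t2,gate)}
    → {in(p2,t2), pkg_at(p1,whs2), truck_at(t2,gate)}
  through step 2 (unload(p1,t1,whs2)): drop {pkg_at(p1,whs2)}, keep {in(p2,t2), truck_at(t2,gate)}, require {in(p1,t1), truck_at(t1,whs2)}
    → {in(p1,t1), in(p2,t2), truck_at(t1,whs2), truck_at(t2,gate)}
  through step 1 (drive(t2,hub,gate)): drop {truck_at(t2,gate)}, keep {in(p1,t1), in(p2,t2), truck_at(t1,whs2)}, require {truck_at(t2,hub)}
    → {in(p1,t1), in(p2,t2), truck_at(t1,whs2), truck_at(t2,hub)}

== RESULT ==
["in(p1,t1)", "in(p2,t2)", "truck_at(t1,whs2)", "truck_at(t2,hub)"]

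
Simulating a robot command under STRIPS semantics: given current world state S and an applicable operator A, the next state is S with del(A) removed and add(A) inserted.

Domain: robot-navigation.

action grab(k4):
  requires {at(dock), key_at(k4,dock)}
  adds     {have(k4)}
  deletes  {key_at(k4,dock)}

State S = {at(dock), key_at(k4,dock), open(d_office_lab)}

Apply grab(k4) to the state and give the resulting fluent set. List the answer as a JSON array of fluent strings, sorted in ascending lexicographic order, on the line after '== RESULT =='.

Compute (S \ del) ∪ add:
  pre ⊆ S: {at(dock), key_at(k4,dock)} ⊆ S  — applicable
  S \ del = {at(dock), open(d_office_lab)}
  ∪ add   = {at(dock), have(k4), open(d_office_lab)}

== RESULT ==
["at(dock)", "have(k4)", "open(d_office_lab)"]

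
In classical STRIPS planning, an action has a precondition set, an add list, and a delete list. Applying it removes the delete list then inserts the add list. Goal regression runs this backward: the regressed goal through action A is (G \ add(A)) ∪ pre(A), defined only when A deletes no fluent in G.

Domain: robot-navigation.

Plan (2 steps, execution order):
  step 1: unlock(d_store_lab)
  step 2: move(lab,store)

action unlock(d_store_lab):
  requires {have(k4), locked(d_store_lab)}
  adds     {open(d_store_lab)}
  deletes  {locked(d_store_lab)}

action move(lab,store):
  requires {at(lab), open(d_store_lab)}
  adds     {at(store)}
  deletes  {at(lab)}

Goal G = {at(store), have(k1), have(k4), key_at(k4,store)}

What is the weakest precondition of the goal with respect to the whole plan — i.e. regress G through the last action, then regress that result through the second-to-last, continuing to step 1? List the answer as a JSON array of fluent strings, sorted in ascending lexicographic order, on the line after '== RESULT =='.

Regress step by step:
  through step 2 (move(lab,store)): drop {at(store)}, keep {have(k1), have(k4), key_at(k4,store)}, require {at(lab), open(d_store_lab)}
    → {at(lab), have(k1), have(k4), key_at(k4,store), open(d_store_lab)}
  through step 1 (unlock(d_store_lab)): drop {open(d_store_lab)}, keep {at(lab), have(k1), have(k4), key_at(k4,store)}, require {have(k4), locked(d_store_lab)}
    → {at(lab), have(k1), have(k4), key_at(k4,store), locked(d_store_lab)}

== RESULT ==
["at(lab)", "have(k1)", "have(k4)", "key_at(k4,store)", "locked(d_store_lab)"]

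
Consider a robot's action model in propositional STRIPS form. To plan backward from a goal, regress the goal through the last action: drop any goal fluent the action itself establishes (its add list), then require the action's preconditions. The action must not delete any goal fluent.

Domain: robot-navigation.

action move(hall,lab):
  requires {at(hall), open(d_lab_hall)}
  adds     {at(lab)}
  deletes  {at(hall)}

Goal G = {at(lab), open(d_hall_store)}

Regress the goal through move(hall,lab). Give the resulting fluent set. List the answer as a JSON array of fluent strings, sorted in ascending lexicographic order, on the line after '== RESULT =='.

Regress:
  G ∩ del = {}  (empty — regression defined)
  G \ add = {at(lab), open(d_hall_store)} \ {at(lab)} = {open(d_hall_store)}
  ∪ pre   = {open(d_hall_store)} ∪ {at(hall), open(d_lab_hall)}
          = {at(hall), open(d_hall_store), open(d_lab_hall)}

== RESULT ==
["at(hall)", "open(d_hall_store)", "open(d_lab_hall)"]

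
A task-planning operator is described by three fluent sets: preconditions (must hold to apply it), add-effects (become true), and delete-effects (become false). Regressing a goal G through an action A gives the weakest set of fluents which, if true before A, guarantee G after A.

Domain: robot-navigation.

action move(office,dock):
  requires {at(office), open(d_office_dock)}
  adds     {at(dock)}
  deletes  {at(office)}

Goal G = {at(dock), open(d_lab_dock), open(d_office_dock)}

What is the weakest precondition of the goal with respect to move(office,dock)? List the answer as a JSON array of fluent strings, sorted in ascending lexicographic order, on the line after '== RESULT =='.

Compute (G \ add) ∪ pre:
  G ∩ del = {}  (empty — regression defined)
  G \ add = {at(dock), open(d_lab_dock), open(d_office_dock)} \ {at(dock)} = {open(d_lab_dock), open(d_office_dock)}
  ∪ pre   = {open(d_lab_dock), open(d_office_dock)} ∪ {at(office), open(d_office_dock)}
          = {at(office), open(d_lab_dock), open(d_office_dock)}

== RESULT ==
["at(office)", "open(d_lab_dock)", "open(d_office_dock)"]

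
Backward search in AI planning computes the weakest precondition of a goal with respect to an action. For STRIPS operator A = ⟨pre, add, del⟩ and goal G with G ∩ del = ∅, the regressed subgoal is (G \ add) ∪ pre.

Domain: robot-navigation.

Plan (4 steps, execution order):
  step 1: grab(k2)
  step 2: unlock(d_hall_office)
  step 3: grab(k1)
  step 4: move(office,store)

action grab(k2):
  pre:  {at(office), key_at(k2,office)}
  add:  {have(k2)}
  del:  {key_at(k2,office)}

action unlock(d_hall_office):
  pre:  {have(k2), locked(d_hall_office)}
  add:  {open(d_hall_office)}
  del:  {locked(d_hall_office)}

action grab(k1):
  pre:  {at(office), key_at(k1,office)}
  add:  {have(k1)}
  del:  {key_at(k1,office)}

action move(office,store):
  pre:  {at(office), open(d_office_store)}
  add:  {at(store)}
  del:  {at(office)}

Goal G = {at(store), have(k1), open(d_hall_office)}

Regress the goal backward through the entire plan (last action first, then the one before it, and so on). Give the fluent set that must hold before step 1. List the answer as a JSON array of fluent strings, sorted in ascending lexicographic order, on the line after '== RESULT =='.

Work backward from the goal:
  through step 4 (move(office,store)): drop {at(store)}, keep {have(k1), open(d_hall_office)}, require {at(office), open(d_office_store)}
    → {at(office), have(k1), open(d_hall_office), open(d_office_store)}
  through step 3 (grab(k1)): drop {have(k1)}, keep {at(office), open(d_hall_office), open(d_office_store)}, require {at(office), key_at(k1,office)}
    → {at(office), key_at(k1,office), open(d_hall_office), open(d_office_store)}
  through step 2 (unlock(d_hall_office)): drop {open(d_hall_office)}, keep {at(office), key_at(k1,office), open(d_office_store)}, require {have(k2), locked(d_hall_office)}
    → {at(office), have(k2), key_at(k1,office), locked(d_hall_office), open(d_office_store)}
  through step 1 (grab(k2)): drop {have(k2)}, keep {at(office), key_at(k1,office), locked(d_hall_office), open(d_office_store)}, require {at(office), key_at(k2,office)}
    → {at(office), key_at(k1,office), key_at(k2,office), locked(d_hall_office), open(d_office_store)}

== RESULT ==
["at(office)", "key_at(k1,office)", "key_at(k2,office)", "locked(d_hall_office)", "open(d_office_store)"]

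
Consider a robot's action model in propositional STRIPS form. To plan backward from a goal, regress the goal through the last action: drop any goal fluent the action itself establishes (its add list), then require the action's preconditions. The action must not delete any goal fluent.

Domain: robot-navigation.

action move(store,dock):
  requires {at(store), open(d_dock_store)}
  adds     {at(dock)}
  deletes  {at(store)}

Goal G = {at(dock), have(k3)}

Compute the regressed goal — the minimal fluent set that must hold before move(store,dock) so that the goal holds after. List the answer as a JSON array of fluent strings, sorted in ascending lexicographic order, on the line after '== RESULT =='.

Regress:
  G ∩ del = {}  (empty — regression defined)
  G \ add = {at(dock), have(k3)} \ {at(dock)} = {have(k3)}
  ∪ pre   = {have(k3)} ∪ {at(store), open(d_dock_store)}
          = {at(store), have(k3), open(d_dock_store)}

== RESULT ==
["at(store)", "have(k3)", "open(d_dock_store)"]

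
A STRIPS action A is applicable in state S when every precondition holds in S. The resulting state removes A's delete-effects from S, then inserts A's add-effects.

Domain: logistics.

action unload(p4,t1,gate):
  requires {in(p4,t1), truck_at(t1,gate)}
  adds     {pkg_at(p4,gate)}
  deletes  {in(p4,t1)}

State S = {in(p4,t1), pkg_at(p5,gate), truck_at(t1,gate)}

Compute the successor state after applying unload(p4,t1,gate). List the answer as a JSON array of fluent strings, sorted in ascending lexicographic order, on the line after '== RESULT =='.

Progress:
  pre ⊆ S: {in(p4,t1), truck_at(t1,gate)} ⊆ S  — applicable
  S \ del = {pkg_at(p5,gate), truck_at(t1,gate)}
  ∪ add   = {pkg_at(p4,gate), pkg_at(p5,gate), truck_at(t1,gate)}

== RESULT ==
["pkg_at(p4,gate)", "pkg_at(p5,gate)", "truck_at(t1,gate)"]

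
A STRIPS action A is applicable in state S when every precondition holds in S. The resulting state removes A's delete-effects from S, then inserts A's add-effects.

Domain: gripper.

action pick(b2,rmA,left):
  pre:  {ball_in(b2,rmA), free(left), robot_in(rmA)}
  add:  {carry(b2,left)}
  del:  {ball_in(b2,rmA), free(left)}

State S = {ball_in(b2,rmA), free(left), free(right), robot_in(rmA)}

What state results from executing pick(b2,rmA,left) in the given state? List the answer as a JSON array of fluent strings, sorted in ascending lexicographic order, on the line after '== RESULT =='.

Compute (S \ del) ∪ add:
  pre ⊆ S: {ball_in(b2,rmA), free(left), robot_in(rmA)} ⊆ S  — applicable
  S \ del = {free(right), robot_in(rmA)}
  ∪ add   = {carry(b2,left), free(right), robot_in(rmA)}

== RESULT ==
["carry(b2,left)", "free(right)", "robot_in(rmA)"]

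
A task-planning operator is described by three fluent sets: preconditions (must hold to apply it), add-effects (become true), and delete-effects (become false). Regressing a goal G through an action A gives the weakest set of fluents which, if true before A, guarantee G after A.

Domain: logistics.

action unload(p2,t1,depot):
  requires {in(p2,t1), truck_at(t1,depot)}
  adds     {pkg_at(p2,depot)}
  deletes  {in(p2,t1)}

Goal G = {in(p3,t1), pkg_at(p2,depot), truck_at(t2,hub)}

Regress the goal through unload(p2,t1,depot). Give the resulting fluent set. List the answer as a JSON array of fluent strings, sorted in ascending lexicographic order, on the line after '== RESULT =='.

Compute (G \ add) ∪ pre:
  G ∩ del = {}  (empty — regression defined)
  G \ add = {in(p3,t1), pkg_at(p2,depot), truck_at(t2,hub)} \ {pkg_at(p2,depot)} = {in(p3,t1), truck_at(t2,hub)}
  ∪ pre   = {in(p3,t1), truck_at(t2,hub)} ∪ {in(p2,t1), truck_at(t1,depot)}
          = {in(p2,t1), in(p3,t1), truck_at(t1,depot), truck_at(t2,hub)}

== RESULT ==
["in(p2,t1)", "in(p3,t1)", "truck_at(t1,depot)", "truck_at(t2,hub)"]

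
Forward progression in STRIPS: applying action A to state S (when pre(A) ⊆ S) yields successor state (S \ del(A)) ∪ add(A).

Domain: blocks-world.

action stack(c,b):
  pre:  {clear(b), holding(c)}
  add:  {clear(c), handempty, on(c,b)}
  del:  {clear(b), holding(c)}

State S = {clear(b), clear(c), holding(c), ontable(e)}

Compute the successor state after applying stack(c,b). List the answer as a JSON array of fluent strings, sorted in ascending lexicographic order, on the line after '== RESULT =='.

Progress:
  pre ⊆ S: {clear(b), holding(c)} ⊆ S  — applicable
  S \ del = {clear(c), ontable(e)}
  ∪ add   = {clear(c), handempty, on(c,b), ontable(e)}

== RESULT ==
["clear(c)", "handempty", "on(c,b)", "ontable(e)"]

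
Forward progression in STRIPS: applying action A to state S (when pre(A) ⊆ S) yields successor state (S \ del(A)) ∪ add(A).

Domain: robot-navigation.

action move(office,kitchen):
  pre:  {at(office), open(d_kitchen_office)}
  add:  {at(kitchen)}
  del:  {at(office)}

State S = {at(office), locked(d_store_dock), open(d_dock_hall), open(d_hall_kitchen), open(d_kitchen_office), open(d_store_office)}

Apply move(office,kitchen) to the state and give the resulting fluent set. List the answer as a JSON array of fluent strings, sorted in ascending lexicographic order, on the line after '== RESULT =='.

Progress:
  pre ⊆ S: {at(office), open(d_kitchen_office)} ⊆ S  — applicable
  S \ del = {locked(d_store_dock), open(d_dock_hall), open(d_hall_kitchen), open(d_kitchen_office), open(d_store_office)}
  ∪ add   = {at(kitchen), locked(d_store_dock), open(d_dock_hall), open(d_hall_kitchen), open(d_kitchen_office), open(d_store_office)}

== RESULT ==
["at(kitchen)", "locked(d_store_dock)", "open(d_dock_hall)", "open(d_hall_kitchen)", "open(d_kitchen_office)", "open(d_store_office)"]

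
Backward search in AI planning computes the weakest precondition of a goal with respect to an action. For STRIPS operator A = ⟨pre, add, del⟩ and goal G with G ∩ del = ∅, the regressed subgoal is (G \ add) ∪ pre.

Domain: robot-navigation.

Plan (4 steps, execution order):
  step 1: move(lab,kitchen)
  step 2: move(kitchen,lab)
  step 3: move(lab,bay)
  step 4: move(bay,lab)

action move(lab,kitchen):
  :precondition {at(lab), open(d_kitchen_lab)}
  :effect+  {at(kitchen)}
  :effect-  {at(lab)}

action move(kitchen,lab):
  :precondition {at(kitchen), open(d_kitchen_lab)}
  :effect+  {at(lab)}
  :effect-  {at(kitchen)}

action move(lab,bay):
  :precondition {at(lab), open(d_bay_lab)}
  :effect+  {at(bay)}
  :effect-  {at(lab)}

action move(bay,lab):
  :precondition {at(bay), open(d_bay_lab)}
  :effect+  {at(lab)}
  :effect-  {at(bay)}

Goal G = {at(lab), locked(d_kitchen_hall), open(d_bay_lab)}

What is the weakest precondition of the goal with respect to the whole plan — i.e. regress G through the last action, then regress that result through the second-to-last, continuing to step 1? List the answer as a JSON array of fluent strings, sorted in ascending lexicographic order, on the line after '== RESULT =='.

Regress step by step:
  through step 4 (move(bay,lab)): drop {at(lab)}, keep {locked(d_kitchen_hall), open(d_bay_lab)}, require {at(bay), open(d_bay_lab)}
    → {at(bay), locked(d_kitchen_hall), open(d_bay_lab)}
  through step 3 (move(lab,bay)): drop {at(bay)}, keep {locked(d_kitchen_hall), open(d_bay_lab)}, require {at(lab), open(d_bay_lab)}
    → {at(lab), locked(d_kitchen_hall), open(d_bay_lab)}
  through step 2 (move(kitchen,lab)): drop {at(lab)}, keep {locked(d_kitchen_hall), open(d_bay_lab)}, require {at(kitchen), open(d_kitchen_lab)}
    → {at(kitchen), locked(d_kitchen_hall), open(d_bay_lab), open(d_kitchen_lab)}
  through step 1 (move(lab,kitchen)): drop {at(kitchen)}, keep {locked(d_kitchen_hall), open(d_bay_lab), open(d_kitchen_lab)}, require {at(lab), open(d_kitchen_lab)}
    → {at(lab), locked(d_kitchen_hall), open(d_bay_lab), open(d_kitchen_lab)}

== RESULT ==
["at(lab)", "locked(d_kitchen_hall)", "open(d_bay_lab)", "open(d_kitchen_lab)"]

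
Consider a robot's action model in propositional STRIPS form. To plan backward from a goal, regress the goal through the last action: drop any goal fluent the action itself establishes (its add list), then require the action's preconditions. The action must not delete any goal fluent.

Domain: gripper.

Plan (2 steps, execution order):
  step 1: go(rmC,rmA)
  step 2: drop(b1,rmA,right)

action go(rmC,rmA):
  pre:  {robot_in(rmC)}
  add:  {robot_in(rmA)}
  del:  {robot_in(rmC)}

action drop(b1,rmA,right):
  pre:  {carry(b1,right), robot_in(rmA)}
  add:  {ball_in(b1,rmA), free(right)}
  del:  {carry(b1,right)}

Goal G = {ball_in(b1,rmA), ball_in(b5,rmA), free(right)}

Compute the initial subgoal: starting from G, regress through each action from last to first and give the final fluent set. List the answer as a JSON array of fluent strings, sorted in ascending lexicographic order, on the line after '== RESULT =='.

Regress step by step:
  through step 2 (drop(b1,rmA,right)): drop {ball_in(b1,rmA), free(right)}, keep {ball_in(b5,rmA)}, require {carry(b1,right), robot_in(rmA)}
    → {ball_in(b5,rmA), carry(b1,right), robot_in(rmA)}
  through step 1 (go(rmC,rmA)): drop {robot_in(rmA)}, keep {ball_in(b5,rmA), carry(b1,right)}, require {robot_in(rmC)}
    → {ball_in(b5,rmA), carry(b1,right), robot_in(rmC)}

== RESULT ==
["ball_in(b5,rmA)", "carry(b1,right)", "robot_in(rmC)"]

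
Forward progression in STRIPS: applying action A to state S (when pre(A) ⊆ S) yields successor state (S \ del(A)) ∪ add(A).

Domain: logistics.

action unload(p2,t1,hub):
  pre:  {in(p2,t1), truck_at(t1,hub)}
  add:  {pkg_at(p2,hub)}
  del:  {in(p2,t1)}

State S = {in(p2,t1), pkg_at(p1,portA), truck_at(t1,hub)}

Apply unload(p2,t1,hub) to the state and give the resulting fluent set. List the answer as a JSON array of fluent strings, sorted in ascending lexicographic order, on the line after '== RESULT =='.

Progress:
  pre ⊆ S: {in(p2,t1), truck_at(t1,hub)} ⊆ S  — applicable
  S \ del = {pkg_at(p1,portA), truck_at(t1,hub)}
  ∪ add   = {pkg_at(p1,portA), pkg_at(p2,hub), truck_at(t1,hub)}

== RESULT ==
["pkg_at(p1,portA)", "pkg_at(p2,hub)", "truck_at(t1,hub)"]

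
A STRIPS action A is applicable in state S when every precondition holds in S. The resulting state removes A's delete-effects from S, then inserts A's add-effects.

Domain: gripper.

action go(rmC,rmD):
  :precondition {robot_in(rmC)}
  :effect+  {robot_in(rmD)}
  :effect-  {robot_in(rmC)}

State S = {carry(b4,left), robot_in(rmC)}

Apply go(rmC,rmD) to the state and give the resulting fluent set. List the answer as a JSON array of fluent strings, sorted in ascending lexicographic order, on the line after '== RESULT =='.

Progress:
  pre ⊆ S: {robot_in(rmC)} ⊆ S  — applicable
  S \ del = {carry(b4,left)}
  ∪ add   = {carry(b4,left), robot_in(rmD)}

== RESULT ==
["carry(b4,left)", "robot_in(rmD)"]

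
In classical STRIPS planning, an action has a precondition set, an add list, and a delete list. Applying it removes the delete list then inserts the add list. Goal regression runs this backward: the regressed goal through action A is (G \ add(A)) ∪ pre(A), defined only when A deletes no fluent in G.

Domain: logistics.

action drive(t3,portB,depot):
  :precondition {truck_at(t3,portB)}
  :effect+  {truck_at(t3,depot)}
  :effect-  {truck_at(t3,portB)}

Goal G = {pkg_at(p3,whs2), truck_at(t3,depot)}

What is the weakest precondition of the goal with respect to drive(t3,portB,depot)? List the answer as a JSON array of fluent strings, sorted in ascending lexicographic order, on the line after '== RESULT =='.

Regress:
  G ∩ del = {}  (empty — regression defined)
  G \ add = {pkg_at(p3,whs2), truck_at(t3,depot)} \ {truck_at(t3,depot)} = {pkg_at(p3,whs2)}
  ∪ pre   = {pkg_at(p3,whs2)} ∪ {truck_at(t3,portB)}
          = {pkg_at(p3,whs2), truck_at(t3,portB)}

== RESULT ==
["pkg_at(p3,whs2)", "truck_at(t3,portB)"]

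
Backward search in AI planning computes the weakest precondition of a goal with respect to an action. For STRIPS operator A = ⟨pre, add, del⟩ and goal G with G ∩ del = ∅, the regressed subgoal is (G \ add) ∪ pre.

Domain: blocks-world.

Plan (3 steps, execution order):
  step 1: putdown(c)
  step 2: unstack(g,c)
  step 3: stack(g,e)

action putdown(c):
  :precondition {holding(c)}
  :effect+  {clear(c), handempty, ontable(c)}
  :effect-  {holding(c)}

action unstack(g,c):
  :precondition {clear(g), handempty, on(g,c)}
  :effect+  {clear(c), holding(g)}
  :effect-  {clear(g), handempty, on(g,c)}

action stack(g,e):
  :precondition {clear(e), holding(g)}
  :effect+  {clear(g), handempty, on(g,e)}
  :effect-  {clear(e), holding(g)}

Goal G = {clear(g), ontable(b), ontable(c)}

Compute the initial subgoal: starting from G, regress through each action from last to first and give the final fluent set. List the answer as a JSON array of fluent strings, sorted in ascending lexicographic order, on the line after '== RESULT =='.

Work backward from the goal:
  through step 3 (stack(g,e)): drop {clear(g)}, keep {ontable(b), ontable(c)}, require {clear(e), holding(g)}
    → {clear(e), holding(g), ontable(b), ontable(c)}
  through step 2 (unstack(g,c)): drop {holding(g)}, keep {clear(e), ontable(b), ontable(c)}, require {clear(g), handempty, on(g,c)}
    → {clear(e), clear(g), handempty, on(g,c), ontable(b), ontable(c)}
  through step 1 (putdown(c)): drop {handempty, ontable(c)}, keep {clear(e), clear(g), on(g,c), ontable(b)}, require {holding(c)}
    → {clear(e), clear(g), holding(c), on(g,c), ontable(b)}

== RESULT ==
["clear(e)", "clear(g)", "holding(c)", "on(g,c)", "ontable(b)"]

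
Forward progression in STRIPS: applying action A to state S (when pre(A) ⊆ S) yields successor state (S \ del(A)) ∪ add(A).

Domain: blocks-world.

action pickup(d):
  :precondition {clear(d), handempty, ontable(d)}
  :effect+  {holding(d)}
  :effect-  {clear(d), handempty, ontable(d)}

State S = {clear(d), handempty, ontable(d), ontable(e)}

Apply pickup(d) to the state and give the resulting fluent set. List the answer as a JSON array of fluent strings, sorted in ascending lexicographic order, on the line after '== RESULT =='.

Progress:
  pre ⊆ S: {clear(d), handempty, ontable(d)} ⊆ S  — applicable
  S \ del = {ontable(e)}
  ∪ add   = {holding(d), ontable(e)}

== RESULT ==
["holding(d)", "ontable(e)"]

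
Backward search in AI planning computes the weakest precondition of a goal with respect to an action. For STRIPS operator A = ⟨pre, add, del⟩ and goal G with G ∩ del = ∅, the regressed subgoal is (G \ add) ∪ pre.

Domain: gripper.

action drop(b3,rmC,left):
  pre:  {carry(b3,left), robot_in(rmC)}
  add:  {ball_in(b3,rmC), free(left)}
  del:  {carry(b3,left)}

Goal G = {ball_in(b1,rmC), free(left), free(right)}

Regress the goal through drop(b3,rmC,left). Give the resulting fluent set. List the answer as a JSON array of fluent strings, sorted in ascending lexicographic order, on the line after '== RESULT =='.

Compute (G \ add) ∪ pre:
  G ∩ del = {}  (empty — regression defined)
  G \ add = {ball_in(b1,rmC), free(left), free(right)} \ {ball_in(b3,rmC), free(left)} = {ball_in(b1,rmC), free(right)}
  ∪ pre   = {ball_in(b1,rmC), free(right)} ∪ {carry(b3,left), robot_in(rmC)}
          = {ball_in(b1,rmC), carry(b3,left), free(right), robot_in(rmC)}

== RESULT ==
["ball_in(b1,rmC)", "carry(b3,left)", "free(right)", "robot_in(rmC)"]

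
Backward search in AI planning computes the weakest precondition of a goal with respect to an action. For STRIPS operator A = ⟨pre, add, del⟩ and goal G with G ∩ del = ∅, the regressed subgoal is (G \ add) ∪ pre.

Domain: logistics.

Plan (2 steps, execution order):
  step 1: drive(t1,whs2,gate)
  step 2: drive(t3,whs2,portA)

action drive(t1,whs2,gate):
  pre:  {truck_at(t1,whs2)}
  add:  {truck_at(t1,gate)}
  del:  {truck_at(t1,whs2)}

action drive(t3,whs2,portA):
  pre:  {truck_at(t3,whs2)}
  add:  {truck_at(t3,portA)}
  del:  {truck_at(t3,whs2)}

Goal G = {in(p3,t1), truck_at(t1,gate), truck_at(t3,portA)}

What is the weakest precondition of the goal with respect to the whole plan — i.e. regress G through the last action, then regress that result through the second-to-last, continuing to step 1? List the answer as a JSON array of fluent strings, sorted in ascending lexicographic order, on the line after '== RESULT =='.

Work backward from the goal:
  through step 2 (drive(t3,whs2,portA)): drop {truck_at(t3,portA)}, keep {in(p3,t1), truck_at(t1,gate)}, require {truck_at(t3,whs2)}
    → {in(p3,t1), truck_at(t1,gate), truck_at(t3,whs2)}
  through step 1 (drive(t1,whs2,gate)): drop {truck_at(t1,gate)}, keep {in(p3,t1), truck_at(t3,whs2)}, require {truck_at(t1,whs2)}
    → {in(p3,t1), truck_at(t1,whs2), truck_at(t3,whs2)}

== RESULT ==
["in(p3,t1)", "truck_at(t1,whs2)", "truck_at(t3,whs2)"]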